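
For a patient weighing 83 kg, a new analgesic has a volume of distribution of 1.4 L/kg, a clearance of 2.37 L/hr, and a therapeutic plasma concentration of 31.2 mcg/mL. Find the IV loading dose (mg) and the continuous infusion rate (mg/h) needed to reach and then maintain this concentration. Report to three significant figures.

(a) 3630 mg; (b) 73.9 mg/h

Total Vd = 1.4 × 83 = 116.2 L
Loading: fill Vd to C_target → 116.2 L × 31.2 mg/L = 3625 mg
Infusion rate = 2.370 L/h × 31.2 mg/L = 73.94 mg/h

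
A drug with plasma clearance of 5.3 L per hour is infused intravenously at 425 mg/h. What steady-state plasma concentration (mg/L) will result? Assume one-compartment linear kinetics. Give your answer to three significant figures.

80.2 mg/L

Css = rate / CL = 425 / 5.300 = 80.19 mg/L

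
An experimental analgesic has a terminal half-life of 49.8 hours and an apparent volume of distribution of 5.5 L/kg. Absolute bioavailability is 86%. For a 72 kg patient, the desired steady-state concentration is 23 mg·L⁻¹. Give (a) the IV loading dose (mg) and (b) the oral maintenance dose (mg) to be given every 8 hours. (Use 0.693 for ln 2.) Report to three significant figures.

(a) 9110 mg; (b) 1180 mg

Vd(total) = 72 kg × 5.5 L/kg = 396.0 L
LD = Vd × C = 396.0 × 23 = 9108 mg
CL = 0.693 × Vd / t½ = 0.693 × 396.0 / 49.8 = 5.511 L/h
D = CL × Css × τ / F = 5.511 × 23 × 8 / 0.86 = 1179 mg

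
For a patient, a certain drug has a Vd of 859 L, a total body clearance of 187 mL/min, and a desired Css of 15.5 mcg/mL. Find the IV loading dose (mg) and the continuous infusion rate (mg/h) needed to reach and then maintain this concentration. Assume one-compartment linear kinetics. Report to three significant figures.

(a) 13300 mg; (b) 174 mg/h

LD = Vd · C_target = 859.0 × 15.5 = 13310 mg
Convert clearance: 187 mL/min × 60 min/h ÷ 1000 mL/L = 11.22 L/h
Maintenance: replace elimination → rate = CL × Css = 11.22 × 15.5 = 173.9 mg/h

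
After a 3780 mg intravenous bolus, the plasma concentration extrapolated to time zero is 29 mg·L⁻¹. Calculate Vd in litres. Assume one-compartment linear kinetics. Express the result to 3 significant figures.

130 L

Immediately after an IV bolus, C₀ = Dose / Vd, so Vd = Dose / C₀.
Vd = 3780 / 29 = 130.3 L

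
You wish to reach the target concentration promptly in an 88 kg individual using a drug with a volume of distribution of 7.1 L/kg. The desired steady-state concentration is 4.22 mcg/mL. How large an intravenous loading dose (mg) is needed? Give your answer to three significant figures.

2640 mg

Vd = 7.1 L/kg × 88 kg = 624.8 L
LD = Vd × C = 624.8 × 4.220 = 2637 mg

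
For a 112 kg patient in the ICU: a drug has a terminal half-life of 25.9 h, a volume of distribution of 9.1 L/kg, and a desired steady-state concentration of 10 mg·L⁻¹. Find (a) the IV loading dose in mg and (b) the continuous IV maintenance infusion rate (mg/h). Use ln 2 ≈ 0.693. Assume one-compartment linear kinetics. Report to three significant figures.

Vd = 9.1 L/kg × 112 kg = 1019 L
LD = Vd × C = 1019 × 10 = 10190 mg
CL = 0.693 × Vd / t½ = 0.693 × 1019 / 25.9 = 27.27 L/h
Infusion rate = CL × Css = 27.27 × 10 = 272.7 mg/h

(a) 10200 mg; (b) 273 mg/h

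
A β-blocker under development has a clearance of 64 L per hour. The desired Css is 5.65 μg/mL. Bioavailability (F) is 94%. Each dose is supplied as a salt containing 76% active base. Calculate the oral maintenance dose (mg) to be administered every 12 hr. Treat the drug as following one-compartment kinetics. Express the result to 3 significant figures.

At steady state, dose per interval replaces the amount cleared in that interval: F·S·D/τ = CL·Css.
D = CL × Css × τ / F / S = 64.00 × 5.65 × 12 / 0.94 / 0.76 = 6074 mg

6070 mg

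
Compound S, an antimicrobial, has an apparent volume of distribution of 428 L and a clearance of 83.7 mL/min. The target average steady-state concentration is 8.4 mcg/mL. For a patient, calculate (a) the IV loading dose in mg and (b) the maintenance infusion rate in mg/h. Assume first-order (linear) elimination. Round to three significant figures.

Loading: fill Vd to C_target → 428.0 L × 8.4 mg/L = 3595 mg
CL = 83.7 mL/min × 60/1000 = 5.022 L/h
Maintenance: replace elimination → rate = CL × Css = 5.022 × 8.4 = 42.18 mg/h

(a) 3600 mg; (b) 42.2 mg/h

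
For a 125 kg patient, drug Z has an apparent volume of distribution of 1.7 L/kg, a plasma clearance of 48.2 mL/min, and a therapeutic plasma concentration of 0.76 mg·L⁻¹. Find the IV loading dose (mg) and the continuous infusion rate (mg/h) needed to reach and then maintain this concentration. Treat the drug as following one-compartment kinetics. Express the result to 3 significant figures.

(a) 162 mg; (b) 2.20 mg/h

Total Vd = 1.7 × 125 = 212.5 L
Loading: fill Vd to C_target → 212.5 L × 0.76 mg/L = 161.5 mg
Convert clearance: 48.2 mL/min × 60 min/h ÷ 1000 mL/L = 2.892 L/h
Infusion rate = 2.892 L/h × 0.76 mg/L = 2.198 mg/h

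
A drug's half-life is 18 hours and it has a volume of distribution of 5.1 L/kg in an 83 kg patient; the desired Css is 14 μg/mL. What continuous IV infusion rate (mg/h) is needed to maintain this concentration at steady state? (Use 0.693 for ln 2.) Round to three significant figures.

Vd(total) = 83 kg × 5.1 L/kg = 423.3 L
CL = 0.693 × Vd / t½ = 0.693 × 423.3 / 18 = 16.30 L/h
Infusion rate = CL × Css = 16.30 × 14 = 228.2 mg/h

228 mg/h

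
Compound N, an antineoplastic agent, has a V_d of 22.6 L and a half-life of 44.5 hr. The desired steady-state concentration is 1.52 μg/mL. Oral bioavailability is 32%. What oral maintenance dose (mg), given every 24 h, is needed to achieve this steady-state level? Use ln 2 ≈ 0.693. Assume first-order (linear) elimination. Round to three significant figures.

k = 0.693/44.5 = 0.01557 h⁻¹, so CL = k·Vd = 0.01557 × 22.60 = 0.3519 L/h
D = CL × Css × τ / F = 0.3519 × 1.52 × 24 / 0.32 = 40.12 mg

40.1 mg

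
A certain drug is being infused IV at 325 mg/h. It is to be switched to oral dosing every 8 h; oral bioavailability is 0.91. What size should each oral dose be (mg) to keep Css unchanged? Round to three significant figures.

To maintain the same Css, the systemic dosing rate must be unchanged: F·D/τ = infusion rate.
D = rate × τ / F = 325 × 8 / 0.91 = 2857 mg

2860 mg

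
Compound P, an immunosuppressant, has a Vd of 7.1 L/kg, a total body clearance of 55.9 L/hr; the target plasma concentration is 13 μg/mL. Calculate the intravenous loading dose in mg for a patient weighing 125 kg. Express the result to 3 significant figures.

11500 mg

Vd(total) = 125 kg × 7.1 L/kg = 887.5 L
LD = Vd × C = 887.5 × 13.00 = 11540 mg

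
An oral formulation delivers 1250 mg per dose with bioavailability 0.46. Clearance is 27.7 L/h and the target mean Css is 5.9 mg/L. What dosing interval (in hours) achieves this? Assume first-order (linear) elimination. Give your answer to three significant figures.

3.52 h

F·D/τ = CL·Css → τ = F·D / (CL·Css).
τ = 0.46 × 1250 / (27.7 × 5.9) = 3.518 h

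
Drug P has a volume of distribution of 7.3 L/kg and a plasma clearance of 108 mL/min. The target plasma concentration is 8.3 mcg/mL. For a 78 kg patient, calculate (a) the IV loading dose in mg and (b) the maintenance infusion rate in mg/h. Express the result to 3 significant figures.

Vd = 7.3 L/kg × 78 kg = 569.4 L
Loading: fill Vd to C_target → 569.4 L × 8.3 mg/L = 4726 mg
CL = 108 mL/min × 60/1000 = 6.480 L/h
Maintenance infusion rate = CL × Css = 6.480 × 8.3 = 53.78 mg/h

(a) 4730 mg; (b) 53.8 mg/h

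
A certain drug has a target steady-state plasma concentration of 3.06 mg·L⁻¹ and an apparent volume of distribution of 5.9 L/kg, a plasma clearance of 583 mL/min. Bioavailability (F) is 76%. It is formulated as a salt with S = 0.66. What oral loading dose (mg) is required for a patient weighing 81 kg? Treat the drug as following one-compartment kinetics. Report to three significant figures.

2920 mg

Vd(total) = 81 kg × 5.9 L/kg = 477.9 L
Loading dose depends on Vd (not clearance): it fills the distribution volume.
LD = Vd × C / F / S = 477.9 × 3.060 / 0.76 / 0.66 = 2915 mg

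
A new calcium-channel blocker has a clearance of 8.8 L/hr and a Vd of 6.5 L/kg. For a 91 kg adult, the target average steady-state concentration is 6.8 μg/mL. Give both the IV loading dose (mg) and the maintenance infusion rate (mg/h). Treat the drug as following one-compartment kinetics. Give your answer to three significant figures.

(a) 4020 mg; (b) 59.8 mg/h

Vd(total) = 91 kg × 6.5 L/kg = 591.5 L
Loading dose = Vd × C = 591.5 × 6.8 = 4022 mg
Maintenance: replace elimination → rate = CL × Css = 8.800 × 6.8 = 59.84 mg/h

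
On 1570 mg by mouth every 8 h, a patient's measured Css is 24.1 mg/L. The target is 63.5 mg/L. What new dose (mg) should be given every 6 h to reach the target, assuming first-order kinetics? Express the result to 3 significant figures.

3100 mg

With linear kinetics, Css is proportional to dose rate (D/τ) at fixed clearance.
D₂ = D₁ × (Css,target / Css,current) × (τ₂/τ₁) = 1570 × (63.5/24.1) × (6/8) = 3103 mg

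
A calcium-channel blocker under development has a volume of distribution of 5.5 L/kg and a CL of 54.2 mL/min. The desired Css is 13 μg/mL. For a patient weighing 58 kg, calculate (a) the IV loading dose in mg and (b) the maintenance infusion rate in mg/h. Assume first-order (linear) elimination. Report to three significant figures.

(a) 4150 mg; (b) 42.3 mg/h

Vd(total) = 58 kg × 5.5 L/kg = 319.0 L
LD = Vd · C_target = 319.0 × 13 = 4147 mg
CL = 54.2 mL/min × 60/1000 = 3.252 L/h
Maintenance infusion rate = CL × Css = 3.252 × 13 = 42.28 mg/h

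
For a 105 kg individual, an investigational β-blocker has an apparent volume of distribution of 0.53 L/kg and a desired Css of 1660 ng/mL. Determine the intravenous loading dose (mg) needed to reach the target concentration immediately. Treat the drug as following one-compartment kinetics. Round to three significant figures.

92.4 mg

Vd(total) = 105 kg × 0.53 L/kg = 55.65 L
C = 1660 ng/mL = 1.660 mg/L
LD = Vd × C = 55.65 × 1.660 = 92.38 mg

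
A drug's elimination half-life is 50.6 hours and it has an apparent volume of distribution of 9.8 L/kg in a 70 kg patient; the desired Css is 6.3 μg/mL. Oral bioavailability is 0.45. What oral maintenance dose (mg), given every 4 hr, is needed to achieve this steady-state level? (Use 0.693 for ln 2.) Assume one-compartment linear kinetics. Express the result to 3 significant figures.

526 mg

Vd(total) = 70 kg × 9.8 L/kg = 686.0 L
CL = ln 2 · Vd / t½ = 0.693 × 686.0 / 50.6 = 9.395 L/h
D = CL × Css × τ / F = 9.395 × 6.3 × 4 / 0.45 = 526.1 mg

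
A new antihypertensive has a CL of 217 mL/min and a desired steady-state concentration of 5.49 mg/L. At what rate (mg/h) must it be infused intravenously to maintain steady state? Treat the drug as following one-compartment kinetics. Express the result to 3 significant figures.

71.5 mg/h

CL = 217 mL/min = 217 × 0.06 = 13.02 L/h
At steady state, infusion rate equals elimination rate: rate in = CL × Css.
Rate = CL × Css = 13.02 × 5.49 = 71.48 mg/h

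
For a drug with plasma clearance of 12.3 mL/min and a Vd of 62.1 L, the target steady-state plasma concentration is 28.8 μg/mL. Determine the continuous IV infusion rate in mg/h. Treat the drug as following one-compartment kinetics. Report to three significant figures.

CL = 12.3 mL/min × 60/1000 = 0.7380 L/h
R₀ = 0.7380 × 28.8 = 21.25 mg/h

21.3 mg/h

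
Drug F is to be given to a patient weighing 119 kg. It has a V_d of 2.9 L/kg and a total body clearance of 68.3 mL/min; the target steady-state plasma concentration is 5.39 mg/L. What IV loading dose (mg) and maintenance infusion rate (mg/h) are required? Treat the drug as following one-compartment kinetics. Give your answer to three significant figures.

Vd = 2.9 L/kg × 119 kg = 345.1 L
Loading: fill Vd to C_target → 345.1 L × 5.39 mg/L = 1860 mg
Convert clearance: 68.3 mL/min × 60 min/h ÷ 1000 mL/L = 4.098 L/h
Infusion rate = 4.098 L/h × 5.39 mg/L = 22.09 mg/h

(a) 1860 mg; (b) 22.1 mg/h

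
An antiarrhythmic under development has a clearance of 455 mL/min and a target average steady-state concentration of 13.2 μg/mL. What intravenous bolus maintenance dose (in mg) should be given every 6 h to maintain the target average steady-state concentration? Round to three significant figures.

2160 mg

CL = 455 mL/min × 60/1000 = 27.30 L/h
D = CL × Css × τ = 27.30 × 13.2 × 6 = 2162 mg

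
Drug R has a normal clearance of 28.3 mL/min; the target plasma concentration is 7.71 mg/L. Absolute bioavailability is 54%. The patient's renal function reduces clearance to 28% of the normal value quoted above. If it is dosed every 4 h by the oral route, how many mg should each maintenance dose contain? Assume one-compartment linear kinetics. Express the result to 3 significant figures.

27.2 mg

Convert clearance: 28.3 mL/min × 60 min/h ÷ 1000 mL/L = 1.698 L/h
Patient clearance = 0.28 × 1.698 = 0.4754 L/h
At steady state, dose per interval replaces the amount cleared in that interval: F·D/τ = CL·Css.
D = CL × Css × τ / F = 0.4754 × 7.71 × 4 / 0.54 = 27.15 mg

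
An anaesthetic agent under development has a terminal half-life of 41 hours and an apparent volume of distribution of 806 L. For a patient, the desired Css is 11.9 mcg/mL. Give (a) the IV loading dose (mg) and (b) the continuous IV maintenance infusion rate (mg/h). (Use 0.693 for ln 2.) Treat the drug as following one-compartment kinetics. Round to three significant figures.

(a) 9590 mg; (b) 162 mg/h

LD = Vd × C = 806.0 × 11.9 = 9591 mg
CL = 0.693 × Vd / t½ = 0.693 × 806.0 / 41 = 13.62 L/h
Infusion rate = CL × Css = 13.62 × 11.9 = 162.1 mg/h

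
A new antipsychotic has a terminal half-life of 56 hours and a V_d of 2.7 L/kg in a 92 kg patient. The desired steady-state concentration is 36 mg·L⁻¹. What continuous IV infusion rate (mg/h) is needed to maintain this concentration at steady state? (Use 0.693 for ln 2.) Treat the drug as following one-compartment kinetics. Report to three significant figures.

Total Vd = 2.7 × 92 = 248.4 L
CL = 0.693 × Vd / t½ = 0.693 × 248.4 / 56 = 3.074 L/h
Infusion rate = CL × Css = 3.074 × 36 = 110.7 mg/h

111 mg/h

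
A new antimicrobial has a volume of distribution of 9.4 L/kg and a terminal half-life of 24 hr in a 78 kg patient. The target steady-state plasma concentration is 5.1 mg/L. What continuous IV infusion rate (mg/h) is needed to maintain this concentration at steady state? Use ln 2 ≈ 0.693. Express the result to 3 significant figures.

Total Vd = 9.4 × 78 = 733.2 L
CL = 0.693 × Vd / t½ = 0.693 × 733.2 / 24 = 21.17 L/h
Infusion rate = CL × Css = 21.17 × 5.1 = 108.0 mg/h

108 mg/h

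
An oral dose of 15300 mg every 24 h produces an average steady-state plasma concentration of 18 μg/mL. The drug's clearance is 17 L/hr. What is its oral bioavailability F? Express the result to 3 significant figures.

0.480

F·D/τ = CL·Css at steady state → F = CL·Css·τ / D.
F = 17 × 18 × 24 / 15300 = 0.480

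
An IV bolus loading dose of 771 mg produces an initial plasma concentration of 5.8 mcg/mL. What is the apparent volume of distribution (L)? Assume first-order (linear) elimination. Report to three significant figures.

133 L

Immediately after an IV bolus, C₀ = Dose / Vd, so Vd = Dose / C₀.
Vd = 771 / 5.8 = 132.9 L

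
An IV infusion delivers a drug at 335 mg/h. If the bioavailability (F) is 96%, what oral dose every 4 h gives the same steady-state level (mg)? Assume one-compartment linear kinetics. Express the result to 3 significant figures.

To maintain the same Css, the systemic dosing rate must be unchanged: F·D/τ = infusion rate.
D = rate × τ / F = 335 × 4 / 0.96 = 1396 mg

1400 mg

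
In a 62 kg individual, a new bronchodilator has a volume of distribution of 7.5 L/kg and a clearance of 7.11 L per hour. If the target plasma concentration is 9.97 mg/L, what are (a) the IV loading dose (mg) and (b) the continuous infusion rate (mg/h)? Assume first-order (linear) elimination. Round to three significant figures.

Vd = 7.5 L/kg × 62 kg = 465.0 L
Loading dose = Vd × C = 465.0 × 9.97 = 4636 mg
Infusion rate = 7.110 L/h × 9.97 mg/L = 70.89 mg/h

(a) 4640 mg; (b) 70.9 mg/h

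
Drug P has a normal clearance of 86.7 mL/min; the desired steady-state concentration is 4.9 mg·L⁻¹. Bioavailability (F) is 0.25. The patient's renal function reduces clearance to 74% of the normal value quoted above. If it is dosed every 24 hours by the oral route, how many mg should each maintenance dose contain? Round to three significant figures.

1810 mg

CL = 86.7 mL/min × 60/1000 = 5.202 L/h
Patient clearance = 0.74 × 5.202 = 3.849 L/h
D = CL × Css × τ / F = 3.849 × 4.9 × 24 / 0.25 = 1811 mg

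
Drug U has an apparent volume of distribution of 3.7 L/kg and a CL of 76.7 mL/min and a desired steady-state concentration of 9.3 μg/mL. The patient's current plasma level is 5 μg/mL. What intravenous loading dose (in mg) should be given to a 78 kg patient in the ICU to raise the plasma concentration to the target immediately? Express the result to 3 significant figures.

Vd = 3.7 L/kg × 78 kg = 288.6 L
Concentration deficit ΔC = 9.3 − 5 = 4.300 mg/L
LD = Vd × ΔC = 288.6 × 4.300 = 1241 mg

1240 mg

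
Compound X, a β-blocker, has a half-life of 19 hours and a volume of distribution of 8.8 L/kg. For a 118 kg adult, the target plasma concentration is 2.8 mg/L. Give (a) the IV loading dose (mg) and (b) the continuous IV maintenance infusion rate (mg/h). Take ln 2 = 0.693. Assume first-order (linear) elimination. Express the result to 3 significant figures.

(a) 2910 mg; (b) 106 mg/h

Vd(total) = 118 kg × 8.8 L/kg = 1038 L
LD = Vd × C = 1038 × 2.8 = 2906 mg
CL = 0.693 × Vd / t½ = 0.693 × 1038 / 19 = 37.86 L/h
Infusion rate = CL × Css = 37.86 × 2.8 = 106.0 mg/h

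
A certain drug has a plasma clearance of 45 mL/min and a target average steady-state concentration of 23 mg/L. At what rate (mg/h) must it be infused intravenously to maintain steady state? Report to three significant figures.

CL = 45 mL/min = 45 × 0.06 = 2.700 L/h
R₀ = 2.700 × 23 = 62.10 mg/h

62.1 mg/h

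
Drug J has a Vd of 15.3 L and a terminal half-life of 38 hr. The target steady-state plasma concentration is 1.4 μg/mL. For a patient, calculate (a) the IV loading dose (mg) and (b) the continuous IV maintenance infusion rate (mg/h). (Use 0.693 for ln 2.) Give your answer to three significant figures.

LD = Vd × C = 15.30 × 1.4 = 21.42 mg
CL = 0.693 × Vd / t½ = 0.693 × 15.30 / 38 = 0.2790 L/h
Infusion rate = CL × Css = 0.2790 × 1.4 = 0.3906 mg/h

(a) 21.4 mg; (b) 0.391 mg/h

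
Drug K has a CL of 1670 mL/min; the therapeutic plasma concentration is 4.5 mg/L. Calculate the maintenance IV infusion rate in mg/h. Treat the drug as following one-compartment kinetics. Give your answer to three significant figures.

451 mg/h

CL = 1670 mL/min × 60/1000 = 100.2 L/h
Rate = CL × Css = 100.2 × 4.5 = 450.9 mg/h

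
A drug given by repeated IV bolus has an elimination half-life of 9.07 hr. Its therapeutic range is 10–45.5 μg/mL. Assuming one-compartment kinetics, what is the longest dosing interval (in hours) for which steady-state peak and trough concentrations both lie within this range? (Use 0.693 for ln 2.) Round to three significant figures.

k = 0.693 / t½ = 0.693 / 9.07 = 0.07641 h⁻¹
Between IV bolus doses, concentration decays as C = C₀·e^(−kτ), so C_peak/C_trough = e^(kτ).
τ_max = ln(C_peak/C_trough) / k = ln(45.5/10) / 0.07641 = 1.515 / 0.07641 = 19.83 h

19.8 h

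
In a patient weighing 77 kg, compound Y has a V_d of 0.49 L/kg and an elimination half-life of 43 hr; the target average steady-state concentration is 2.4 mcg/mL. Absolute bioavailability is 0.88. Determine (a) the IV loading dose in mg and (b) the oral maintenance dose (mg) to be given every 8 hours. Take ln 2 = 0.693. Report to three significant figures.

Vd = 0.49 L/kg × 77 kg = 37.73 L
LD = Vd × C = 37.73 × 2.4 = 90.55 mg
CL = 0.693 × Vd / t½ = 0.693 × 37.73 / 43 = 0.6081 L/h
D = CL × Css × τ / F = 0.6081 × 2.4 × 8 / 0.88 = 13.27 mg

(a) 90.6 mg; (b) 13.3 mg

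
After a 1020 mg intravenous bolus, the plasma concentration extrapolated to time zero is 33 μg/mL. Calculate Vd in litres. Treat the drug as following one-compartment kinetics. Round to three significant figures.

30.9 L

Immediately after an IV bolus, C₀ = Dose / Vd, so Vd = Dose / C₀.
Vd = 1020 / 33 = 30.91 L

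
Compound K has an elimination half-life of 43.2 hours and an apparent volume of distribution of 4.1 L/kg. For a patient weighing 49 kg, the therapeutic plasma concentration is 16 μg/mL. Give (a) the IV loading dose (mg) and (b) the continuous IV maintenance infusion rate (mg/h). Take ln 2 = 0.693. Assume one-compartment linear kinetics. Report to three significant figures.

(a) 3210 mg; (b) 51.6 mg/h

Total Vd = 4.1 × 49 = 200.9 L
LD = Vd × C = 200.9 × 16 = 3214 mg
CL = 0.693 × Vd / t½ = 0.693 × 200.9 / 43.2 = 3.223 L/h
Infusion rate = CL × Css = 3.223 × 16 = 51.57 mg/h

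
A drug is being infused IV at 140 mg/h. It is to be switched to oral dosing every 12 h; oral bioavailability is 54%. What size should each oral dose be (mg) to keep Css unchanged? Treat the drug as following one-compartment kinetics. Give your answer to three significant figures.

To maintain the same Css, the systemic dosing rate must be unchanged: F·D/τ = infusion rate.
D = rate × τ / F = 140 × 12 / 0.54 = 3111 mg

3110 mg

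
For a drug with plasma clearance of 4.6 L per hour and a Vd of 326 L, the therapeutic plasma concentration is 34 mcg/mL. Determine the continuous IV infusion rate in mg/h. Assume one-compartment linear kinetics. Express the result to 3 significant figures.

156 mg/h

Rate = CL × Css = 4.600 × 34 = 156.4 mg/h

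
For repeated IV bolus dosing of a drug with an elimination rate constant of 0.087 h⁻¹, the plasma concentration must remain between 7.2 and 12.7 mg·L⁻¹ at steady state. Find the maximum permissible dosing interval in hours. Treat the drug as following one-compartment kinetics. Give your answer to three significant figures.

Between IV bolus doses, concentration decays as C = C₀·e^(−kτ), so C_peak/C_trough = e^(kτ).
τ_max = ln(C_peak/C_trough) / k = ln(12.7/7.2) / 0.08700 = 0.5675 / 0.08700 = 6.523 h

6.52 h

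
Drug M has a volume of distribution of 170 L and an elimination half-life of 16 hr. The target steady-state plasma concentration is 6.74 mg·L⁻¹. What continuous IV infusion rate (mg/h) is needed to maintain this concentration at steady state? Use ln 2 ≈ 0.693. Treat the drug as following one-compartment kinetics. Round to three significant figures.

49.6 mg/h

k = 0.693/16 = 0.04331 h⁻¹, so CL = k·Vd = 0.04331 × 170.0 = 7.363 L/h
Infusion rate = CL × Css = 7.363 × 6.74 = 49.63 mg/h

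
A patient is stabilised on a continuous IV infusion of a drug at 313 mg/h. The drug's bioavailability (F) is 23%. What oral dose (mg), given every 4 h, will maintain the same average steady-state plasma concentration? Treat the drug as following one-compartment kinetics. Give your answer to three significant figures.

5440 mg

To maintain the same Css, the systemic dosing rate must be unchanged: F·D/τ = infusion rate.
D = rate × τ / F = 313 × 4 / 0.23 = 5443 mg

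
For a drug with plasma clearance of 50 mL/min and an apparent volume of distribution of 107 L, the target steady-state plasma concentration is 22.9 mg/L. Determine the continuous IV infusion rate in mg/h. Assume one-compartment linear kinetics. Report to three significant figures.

68.7 mg/h

CL = 50 mL/min = 50 × 0.06 = 3.000 L/h
R₀ = 3.000 × 22.9 = 68.70 mg/h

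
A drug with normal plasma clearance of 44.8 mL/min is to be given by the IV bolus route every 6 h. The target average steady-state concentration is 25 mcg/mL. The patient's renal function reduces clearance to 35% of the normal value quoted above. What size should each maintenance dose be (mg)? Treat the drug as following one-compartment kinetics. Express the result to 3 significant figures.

141 mg

CL = 44.8 mL/min × 60/1000 = 2.688 L/h
Patient clearance = 0.35 × 2.688 = 0.9408 L/h
D = CL × Css × τ = 0.9408 × 25 × 6 = 141.1 mg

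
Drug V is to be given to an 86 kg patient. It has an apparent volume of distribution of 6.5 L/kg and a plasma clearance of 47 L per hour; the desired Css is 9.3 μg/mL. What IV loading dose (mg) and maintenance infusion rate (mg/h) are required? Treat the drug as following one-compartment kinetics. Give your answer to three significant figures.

Vd = 6.5 L/kg × 86 kg = 559.0 L
LD = Vd · C_target = 559.0 × 9.3 = 5199 mg
Infusion rate = 47.00 L/h × 9.3 mg/L = 437.1 mg/h

(a) 5200 mg; (b) 437 mg/h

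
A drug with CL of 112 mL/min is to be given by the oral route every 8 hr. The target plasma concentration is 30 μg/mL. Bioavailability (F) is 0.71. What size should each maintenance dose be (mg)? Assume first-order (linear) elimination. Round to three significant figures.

2270 mg

CL = 112 mL/min × 60/1000 = 6.720 L/h
D = CL × Css × τ / F = 6.720 × 30 × 8 / 0.71 = 2272 mg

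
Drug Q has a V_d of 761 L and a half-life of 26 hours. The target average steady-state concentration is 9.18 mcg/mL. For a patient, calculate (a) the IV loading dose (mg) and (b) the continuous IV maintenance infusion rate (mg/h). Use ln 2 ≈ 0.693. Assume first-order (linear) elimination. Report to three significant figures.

LD = Vd × C = 761.0 × 9.18 = 6986 mg
CL = 0.693 × Vd / t½ = 0.693 × 761.0 / 26 = 20.28 L/h
Infusion rate = CL × Css = 20.28 × 9.18 = 186.2 mg/h

(a) 6990 mg; (b) 186 mg/h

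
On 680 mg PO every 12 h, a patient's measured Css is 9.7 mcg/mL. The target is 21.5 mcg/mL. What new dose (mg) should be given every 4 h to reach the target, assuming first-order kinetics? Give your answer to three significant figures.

502 mg

For first-order elimination, Css ∝ F·D/(CL·τ); F and CL are unchanged, so Css ∝ D/τ.
D₂ = D₁ × (Css,target / Css,current) × (τ₂/τ₁) = 680 × (21.5/9.7) × (4/12) = 502.4 mg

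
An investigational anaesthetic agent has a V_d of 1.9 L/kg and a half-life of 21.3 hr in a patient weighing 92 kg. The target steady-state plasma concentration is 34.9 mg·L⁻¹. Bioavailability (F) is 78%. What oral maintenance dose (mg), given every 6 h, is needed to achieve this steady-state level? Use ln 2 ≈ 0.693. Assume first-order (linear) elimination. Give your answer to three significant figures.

Vd(total) = 92 kg × 1.9 L/kg = 174.8 L
CL = ln 2 · Vd / t½ = 0.693 × 174.8 / 21.3 = 5.687 L/h
D = CL × Css × τ / F = 5.687 × 34.9 × 6 / 0.78 = 1527 mg

1530 mg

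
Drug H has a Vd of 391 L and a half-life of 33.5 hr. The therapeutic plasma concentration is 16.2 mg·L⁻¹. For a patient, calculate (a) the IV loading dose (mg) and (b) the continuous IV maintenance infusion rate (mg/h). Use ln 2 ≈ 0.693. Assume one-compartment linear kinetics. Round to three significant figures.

(a) 6330 mg; (b) 131 mg/h

LD = Vd × C = 391.0 × 16.2 = 6334 mg
CL = 0.693 × Vd / t½ = 0.693 × 391.0 / 33.5 = 8.088 L/h
Infusion rate = CL × Css = 8.088 × 16.2 = 131.0 mg/h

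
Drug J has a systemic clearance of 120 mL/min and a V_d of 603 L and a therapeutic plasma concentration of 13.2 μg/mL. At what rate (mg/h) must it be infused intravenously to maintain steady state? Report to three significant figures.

95.0 mg/h

CL = 120 mL/min × 60/1000 = 7.200 L/h
At steady state, infusion rate equals elimination rate: rate in = CL × Css.
R₀ = 7.200 × 13.2 = 95.04 mg/h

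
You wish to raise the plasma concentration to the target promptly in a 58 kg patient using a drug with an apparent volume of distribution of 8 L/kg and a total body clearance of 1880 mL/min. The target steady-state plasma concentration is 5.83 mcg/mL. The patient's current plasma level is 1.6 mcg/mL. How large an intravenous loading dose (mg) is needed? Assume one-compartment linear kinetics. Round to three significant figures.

1960 mg

Total Vd = 8 × 58 = 464.0 L
Loading dose depends on Vd (not clearance): it fills the distribution volume.
Concentration deficit ΔC = 5.83 − 1.6 = 4.230 mg/L
LD = Vd × ΔC = 464.0 × 4.230 = 1963 mg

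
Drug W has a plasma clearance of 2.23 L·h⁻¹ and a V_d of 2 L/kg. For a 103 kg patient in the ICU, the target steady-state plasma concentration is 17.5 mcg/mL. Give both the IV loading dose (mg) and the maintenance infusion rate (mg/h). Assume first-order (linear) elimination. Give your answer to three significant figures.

(a) 3610 mg; (b) 39.0 mg/h

Vd(total) = 103 kg × 2 L/kg = 206.0 L
Loading: fill Vd to C_target → 206.0 L × 17.5 mg/L = 3605 mg
Maintenance infusion rate = CL × Css = 2.230 × 17.5 = 39.03 mg/h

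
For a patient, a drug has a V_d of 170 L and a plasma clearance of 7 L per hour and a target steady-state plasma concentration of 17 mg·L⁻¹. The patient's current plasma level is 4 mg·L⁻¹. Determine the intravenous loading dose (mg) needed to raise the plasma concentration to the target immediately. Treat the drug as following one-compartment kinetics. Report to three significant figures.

Concentration deficit ΔC = 17 − 4 = 13.00 mg/L
LD = Vd × ΔC = 170.0 × 13.00 = 2210 mg

2210 mg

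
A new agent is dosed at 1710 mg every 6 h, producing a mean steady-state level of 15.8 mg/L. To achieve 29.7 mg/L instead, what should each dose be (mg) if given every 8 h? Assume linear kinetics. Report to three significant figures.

4290 mg

With linear kinetics, Css is proportional to dose rate (D/τ) at fixed clearance.
D₂ = D₁ × (Css,target / Css,current) × (τ₂/τ₁) = 1710 × (29.7/15.8) × (8/6) = 4286 mg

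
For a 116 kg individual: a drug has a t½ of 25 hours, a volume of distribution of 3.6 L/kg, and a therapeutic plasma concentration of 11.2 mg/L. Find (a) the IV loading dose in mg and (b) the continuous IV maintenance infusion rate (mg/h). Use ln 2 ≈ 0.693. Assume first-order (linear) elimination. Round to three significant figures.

Vd(total) = 116 kg × 3.6 L/kg = 417.6 L
LD = Vd × C = 417.6 × 11.2 = 4677 mg
CL = 0.693 × Vd / t½ = 0.693 × 417.6 / 25 = 11.58 L/h
Infusion rate = CL × Css = 11.58 × 11.2 = 129.7 mg/h

(a) 4680 mg; (b) 130 mg/h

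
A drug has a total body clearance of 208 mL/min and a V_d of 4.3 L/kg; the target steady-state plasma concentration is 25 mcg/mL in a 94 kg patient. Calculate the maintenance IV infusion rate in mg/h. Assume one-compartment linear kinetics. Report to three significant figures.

Convert clearance: 208 mL/min × 60 min/h ÷ 1000 mL/L = 12.48 L/h
Infusion rate = CL · Css = 12.48 L/h × 25 mg/L = 312.0 mg/h

312 mg/h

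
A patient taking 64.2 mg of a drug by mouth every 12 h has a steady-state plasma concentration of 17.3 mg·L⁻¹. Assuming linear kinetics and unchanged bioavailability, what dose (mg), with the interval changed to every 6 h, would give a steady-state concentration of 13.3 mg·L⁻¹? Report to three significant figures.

For first-order elimination, Css ∝ F·D/(CL·τ); F and CL are unchanged, so Css ∝ D/τ.
D₂ = D₁ × (Css,target / Css,current) × (τ₂/τ₁) = 64.2 × (13.3/17.3) × (6/12) = 24.68 mg

24.7 mg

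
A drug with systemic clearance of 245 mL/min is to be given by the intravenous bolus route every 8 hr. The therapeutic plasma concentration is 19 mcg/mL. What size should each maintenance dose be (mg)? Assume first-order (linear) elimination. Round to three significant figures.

CL = 245 mL/min × 60/1000 = 14.70 L/h
D = CL × Css × τ = 14.70 × 19 × 8 = 2234 mg

2230 mg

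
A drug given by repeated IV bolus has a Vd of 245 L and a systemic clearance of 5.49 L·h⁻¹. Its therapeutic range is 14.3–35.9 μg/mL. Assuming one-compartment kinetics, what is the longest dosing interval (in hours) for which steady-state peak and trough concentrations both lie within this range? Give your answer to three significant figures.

k = CL / Vd = 5.490 / 245.0 = 0.02241 h⁻¹
Between IV bolus doses, concentration decays as C = C₀·e^(−kτ), so C_peak/C_trough = e^(kτ).
τ_max = ln(C_peak/C_trough) / k = ln(35.9/14.3) / 0.02241 = 0.9205 / 0.02241 = 41.08 h

41.1 h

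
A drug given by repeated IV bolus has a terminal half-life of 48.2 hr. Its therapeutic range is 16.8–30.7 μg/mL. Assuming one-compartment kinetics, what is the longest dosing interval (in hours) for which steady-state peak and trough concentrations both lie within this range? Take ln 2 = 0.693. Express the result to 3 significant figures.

k = 0.693 / t½ = 0.693 / 48.2 = 0.01438 h⁻¹
Between IV bolus doses, concentration decays as C = C₀·e^(−kτ), so C_peak/C_trough = e^(kτ).
τ_max = ln(C_peak/C_trough) / k = ln(30.7/16.8) / 0.01438 = 0.6029 / 0.01438 = 41.93 h

41.9 h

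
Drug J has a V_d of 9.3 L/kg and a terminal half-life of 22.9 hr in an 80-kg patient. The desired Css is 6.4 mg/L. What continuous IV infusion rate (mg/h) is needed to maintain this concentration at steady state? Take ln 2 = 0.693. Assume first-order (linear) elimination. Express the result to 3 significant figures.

Total Vd = 9.3 × 80 = 744.0 L
CL = 0.693 × Vd / t½ = 0.693 × 744.0 / 22.9 = 22.51 L/h
Infusion rate = CL × Css = 22.51 × 6.4 = 144.1 mg/h

144 mg/h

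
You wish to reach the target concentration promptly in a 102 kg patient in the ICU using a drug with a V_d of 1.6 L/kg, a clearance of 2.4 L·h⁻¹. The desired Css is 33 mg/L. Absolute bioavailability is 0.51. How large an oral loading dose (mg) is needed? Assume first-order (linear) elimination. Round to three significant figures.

Vd(total) = 102 kg × 1.6 L/kg = 163.2 L
Loading dose depends on Vd (not clearance): it fills the distribution volume.
LD = Vd × C / F = 163.2 × 33.00 / 0.51 = 10560 mg

10600 mg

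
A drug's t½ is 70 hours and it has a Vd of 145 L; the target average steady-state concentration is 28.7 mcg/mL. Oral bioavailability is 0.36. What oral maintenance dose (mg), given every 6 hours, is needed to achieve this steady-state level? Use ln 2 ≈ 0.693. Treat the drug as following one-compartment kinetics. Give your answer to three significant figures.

687 mg

k = 0.693/70 = 0.009900 h⁻¹, so CL = k·Vd = 0.009900 × 145.0 = 1.436 L/h
D = CL × Css × τ / F = 1.436 × 28.7 × 6 / 0.36 = 686.9 mg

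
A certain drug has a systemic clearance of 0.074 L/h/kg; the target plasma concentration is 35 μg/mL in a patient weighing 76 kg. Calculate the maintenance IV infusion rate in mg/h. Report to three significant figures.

CL = 0.074 L/h/kg × 76 kg = 5.624 L/h
R₀ = 5.624 × 35 = 196.8 mg/h

197 mg/h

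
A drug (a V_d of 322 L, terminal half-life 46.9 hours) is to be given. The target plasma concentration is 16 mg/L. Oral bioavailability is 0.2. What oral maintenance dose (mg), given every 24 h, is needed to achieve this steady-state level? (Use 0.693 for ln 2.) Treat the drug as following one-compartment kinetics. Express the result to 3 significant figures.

CL = ln 2 · Vd / t½ = 0.693 × 322.0 / 46.9 = 4.758 L/h
D = CL × Css × τ / F = 4.758 × 16 × 24 / 0.2 = 9135 mg

9140 mg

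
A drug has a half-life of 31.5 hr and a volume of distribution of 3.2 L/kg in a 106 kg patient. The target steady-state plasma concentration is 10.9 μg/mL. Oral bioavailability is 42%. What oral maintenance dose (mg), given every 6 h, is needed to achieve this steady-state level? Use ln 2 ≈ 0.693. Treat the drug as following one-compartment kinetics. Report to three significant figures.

Vd = 3.2 L/kg × 106 kg = 339.2 L
CL = ln 2 · Vd / t½ = 0.693 × 339.2 / 31.5 = 7.462 L/h
D = CL × Css × τ / F = 7.462 × 10.9 × 6 / 0.42 = 1162 mg

1160 mg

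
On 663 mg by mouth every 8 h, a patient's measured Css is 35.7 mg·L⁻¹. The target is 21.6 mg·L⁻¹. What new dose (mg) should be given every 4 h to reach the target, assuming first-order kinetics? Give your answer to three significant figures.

201 mg

For first-order elimination, Css ∝ F·D/(CL·τ); F and CL are unchanged, so Css ∝ D/τ.
D₂ = D₁ × (Css,target / Css,current) × (τ₂/τ₁) = 663 × (21.6/35.7) × (4/8) = 200.6 mg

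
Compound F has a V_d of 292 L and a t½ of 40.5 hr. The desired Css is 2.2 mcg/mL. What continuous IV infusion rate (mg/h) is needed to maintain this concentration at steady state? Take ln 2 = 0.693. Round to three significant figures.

11.0 mg/h

CL = ln 2 · Vd / t½ = 0.693 × 292.0 / 40.5 = 4.996 L/h
Infusion rate = CL × Css = 4.996 × 2.2 = 10.99 mg/h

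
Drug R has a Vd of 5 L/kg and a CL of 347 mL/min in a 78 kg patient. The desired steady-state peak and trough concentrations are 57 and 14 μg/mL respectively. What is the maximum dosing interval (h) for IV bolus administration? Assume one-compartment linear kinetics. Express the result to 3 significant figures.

Vd = 5 L/kg × 78 kg = 390.0 L
CL = 347 mL/min × 60/1000 = 20.82 L/h
k = CL / Vd = 20.82 / 390.0 = 0.05338 h⁻¹
Between IV bolus doses, concentration decays as C = C₀·e^(−kτ), so C_peak/C_trough = e^(kτ).
τ_max = ln(C_peak/C_trough) / k = ln(57/14) / 0.05338 = 1.404 / 0.05338 = 26.30 h

26.3 h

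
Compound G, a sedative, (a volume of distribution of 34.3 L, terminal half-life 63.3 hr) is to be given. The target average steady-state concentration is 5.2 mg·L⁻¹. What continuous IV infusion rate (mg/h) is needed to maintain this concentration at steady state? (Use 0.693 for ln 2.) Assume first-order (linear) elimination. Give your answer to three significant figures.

CL = ln 2 · Vd / t½ = 0.693 × 34.30 / 63.3 = 0.3755 L/h
Infusion rate = CL × Css = 0.3755 × 5.2 = 1.953 mg/h

1.95 mg/h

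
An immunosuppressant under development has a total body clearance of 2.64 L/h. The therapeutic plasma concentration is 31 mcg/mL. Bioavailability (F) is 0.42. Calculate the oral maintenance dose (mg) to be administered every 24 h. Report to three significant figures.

D = CL × Css × τ / F = 2.640 × 31 × 24 / 0.42 = 4677 mg

4680 mg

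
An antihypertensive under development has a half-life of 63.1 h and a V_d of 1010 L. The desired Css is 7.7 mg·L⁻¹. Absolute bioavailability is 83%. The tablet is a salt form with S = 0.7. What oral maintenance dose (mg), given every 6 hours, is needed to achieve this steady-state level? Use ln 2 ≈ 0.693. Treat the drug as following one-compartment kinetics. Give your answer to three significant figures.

882 mg

CL = 0.693 × Vd / t½ = 0.693 × 1010 / 63.1 = 11.09 L/h
D = CL × Css × τ / F / S = 11.09 × 7.7 × 6 / 0.83 / 0.7 = 881.9 mg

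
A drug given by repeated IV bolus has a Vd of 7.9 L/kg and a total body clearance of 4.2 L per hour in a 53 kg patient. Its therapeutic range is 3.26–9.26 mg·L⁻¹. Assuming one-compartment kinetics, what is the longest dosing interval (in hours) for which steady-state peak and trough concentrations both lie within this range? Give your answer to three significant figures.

Vd(total) = 53 kg × 7.9 L/kg = 418.7 L
k = CL / Vd = 4.200 / 418.7 = 0.01003 h⁻¹
Between IV bolus doses, concentration decays as C = C₀·e^(−kτ), so C_peak/C_trough = e^(kτ).
τ_max = ln(C_peak/C_trough) / k = ln(9.26/3.26) / 0.01003 = 1.044 / 0.01003 = 104.1 h

104 h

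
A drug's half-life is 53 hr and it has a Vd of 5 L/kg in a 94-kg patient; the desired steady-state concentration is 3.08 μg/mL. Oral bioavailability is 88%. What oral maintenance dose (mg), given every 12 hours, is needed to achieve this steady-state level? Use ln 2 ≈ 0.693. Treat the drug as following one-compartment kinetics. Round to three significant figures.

258 mg

Vd(total) = 94 kg × 5 L/kg = 470.0 L
k = 0.693/53 = 0.01308 h⁻¹, so CL = k·Vd = 0.01308 × 470.0 = 6.148 L/h
D = CL × Css × τ / F = 6.148 × 3.08 × 12 / 0.88 = 258.2 mg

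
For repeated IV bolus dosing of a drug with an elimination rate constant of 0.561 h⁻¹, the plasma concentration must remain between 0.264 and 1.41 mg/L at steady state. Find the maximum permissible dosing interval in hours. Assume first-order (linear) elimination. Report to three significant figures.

2.99 h

Between IV bolus doses, concentration decays as C = C₀·e^(−kτ), so C_peak/C_trough = e^(kτ).
τ_max = ln(C_peak/C_trough) / k = ln(1.41/0.264) / 0.5610 = 1.675 / 0.5610 = 2.986 h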